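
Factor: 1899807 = 3^1*7^1*13^1 * 6959^1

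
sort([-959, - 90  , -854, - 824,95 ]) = [ - 959,-854, - 824, - 90,95] 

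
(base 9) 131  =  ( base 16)6d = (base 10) 109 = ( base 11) 9A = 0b1101101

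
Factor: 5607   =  3^2*7^1*89^1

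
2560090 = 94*27235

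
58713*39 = 2289807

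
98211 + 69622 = 167833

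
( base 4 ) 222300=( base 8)5260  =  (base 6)20400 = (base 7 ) 10656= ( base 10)2736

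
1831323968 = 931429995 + 899893973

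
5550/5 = 1110 = 1110.00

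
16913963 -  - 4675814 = 21589777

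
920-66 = 854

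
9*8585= 77265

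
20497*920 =18857240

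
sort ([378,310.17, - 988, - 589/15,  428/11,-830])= [-988, -830 , - 589/15,428/11,310.17,378 ]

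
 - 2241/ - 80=28 + 1/80 = 28.01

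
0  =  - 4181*0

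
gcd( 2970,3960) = 990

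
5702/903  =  6 + 284/903 = 6.31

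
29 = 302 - 273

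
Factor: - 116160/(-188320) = 66/107 = 2^1*3^1*11^1*107^( - 1 ) 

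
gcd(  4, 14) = 2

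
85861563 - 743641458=-657779895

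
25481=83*307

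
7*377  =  2639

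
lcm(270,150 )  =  1350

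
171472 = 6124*28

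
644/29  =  22 + 6/29 = 22.21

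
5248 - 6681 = -1433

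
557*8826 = 4916082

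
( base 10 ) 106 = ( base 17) 64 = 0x6A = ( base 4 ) 1222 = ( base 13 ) 82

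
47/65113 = 47/65113 = 0.00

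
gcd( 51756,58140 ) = 228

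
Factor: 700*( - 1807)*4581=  - 5794506900 = - 2^2*3^2*5^2*7^1*13^1*139^1 * 509^1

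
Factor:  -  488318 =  - 2^1*244159^1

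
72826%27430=17966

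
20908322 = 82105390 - 61197068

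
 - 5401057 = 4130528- 9531585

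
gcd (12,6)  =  6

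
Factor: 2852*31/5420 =5^( - 1 )*23^1*31^2*271^( - 1 ) = 22103/1355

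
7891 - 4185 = 3706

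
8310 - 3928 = 4382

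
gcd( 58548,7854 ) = 714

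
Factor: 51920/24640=59/28 = 2^(  -  2)*7^(  -  1 )*59^1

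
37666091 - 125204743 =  - 87538652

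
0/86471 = 0 = 0.00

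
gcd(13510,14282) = 386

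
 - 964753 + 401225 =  - 563528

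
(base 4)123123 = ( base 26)2fd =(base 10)1755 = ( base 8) 3333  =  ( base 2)11011011011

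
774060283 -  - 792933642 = 1566993925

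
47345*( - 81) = -3834945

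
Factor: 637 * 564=359268 = 2^2 * 3^1* 7^2*13^1*47^1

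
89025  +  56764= 145789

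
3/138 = 1/46 = 0.02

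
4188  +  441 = 4629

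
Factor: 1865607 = 3^1 * 621869^1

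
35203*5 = 176015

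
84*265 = 22260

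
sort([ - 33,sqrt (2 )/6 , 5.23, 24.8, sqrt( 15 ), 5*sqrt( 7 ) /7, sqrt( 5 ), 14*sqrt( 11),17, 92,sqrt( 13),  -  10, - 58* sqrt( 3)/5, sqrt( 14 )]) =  [- 33, - 58 * sqrt( 3)/5, - 10, sqrt( 2) /6, 5 * sqrt( 7)/7, sqrt( 5), sqrt(13), sqrt( 14 ) , sqrt( 15 ), 5.23,  17, 24.8, 14 * sqrt ( 11 ), 92 ] 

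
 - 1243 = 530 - 1773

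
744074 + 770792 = 1514866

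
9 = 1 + 8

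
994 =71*14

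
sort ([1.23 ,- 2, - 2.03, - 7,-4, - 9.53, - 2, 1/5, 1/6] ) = [-9.53,-7 , - 4,- 2.03,-2, -2, 1/6,  1/5,1.23 ]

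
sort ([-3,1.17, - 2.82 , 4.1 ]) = [ - 3,  -  2.82,1.17,4.1]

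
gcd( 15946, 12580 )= 34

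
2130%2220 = 2130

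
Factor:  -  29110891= - 31^1*939061^1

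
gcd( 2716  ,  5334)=14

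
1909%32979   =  1909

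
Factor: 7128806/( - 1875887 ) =-2^1 * 13^( - 1) * 1439^1* 2477^1 * 144299^ ( - 1)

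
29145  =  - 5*(  -  5829 ) 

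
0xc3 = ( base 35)5K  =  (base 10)195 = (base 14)DD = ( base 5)1240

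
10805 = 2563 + 8242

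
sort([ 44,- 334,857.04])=[ - 334, 44, 857.04 ]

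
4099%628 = 331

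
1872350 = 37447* 50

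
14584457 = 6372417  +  8212040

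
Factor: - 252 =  - 2^2*3^2*7^1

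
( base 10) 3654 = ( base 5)104104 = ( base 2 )111001000110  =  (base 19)a26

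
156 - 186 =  - 30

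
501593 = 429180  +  72413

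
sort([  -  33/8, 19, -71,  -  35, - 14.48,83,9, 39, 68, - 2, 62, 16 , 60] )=[ - 71,- 35,-14.48, - 33/8 , - 2,9,16, 19, 39,60, 62, 68, 83]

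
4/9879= 4/9879  =  0.00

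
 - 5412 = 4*(-1353 ) 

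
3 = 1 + 2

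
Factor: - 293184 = - 2^6*3^2 * 509^1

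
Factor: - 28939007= - 53^1 * 546019^1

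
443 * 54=23922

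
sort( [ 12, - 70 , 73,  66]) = [-70 , 12,  66,73 ]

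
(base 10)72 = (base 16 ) 48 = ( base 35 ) 22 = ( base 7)132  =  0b1001000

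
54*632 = 34128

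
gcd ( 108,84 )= 12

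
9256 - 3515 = 5741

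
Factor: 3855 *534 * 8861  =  18240988770 = 2^1*3^2 * 5^1 * 89^1  *  257^1 * 8861^1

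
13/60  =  13/60 =0.22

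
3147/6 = 524 + 1/2 = 524.50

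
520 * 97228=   50558560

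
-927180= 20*( - 46359) 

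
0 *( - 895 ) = 0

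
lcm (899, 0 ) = 0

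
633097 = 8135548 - 7502451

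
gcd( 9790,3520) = 110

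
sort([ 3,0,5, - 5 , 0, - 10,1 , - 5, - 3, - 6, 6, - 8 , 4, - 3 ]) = [ - 10,-8, - 6, - 5, - 5, - 3,- 3, 0,0,1, 3, 4, 5, 6 ] 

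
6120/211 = 29+1/211 = 29.00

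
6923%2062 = 737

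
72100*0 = 0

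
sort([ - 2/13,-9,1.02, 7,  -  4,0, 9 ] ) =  [  -  9,- 4, - 2/13,0,  1.02, 7,  9 ] 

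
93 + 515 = 608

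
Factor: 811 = 811^1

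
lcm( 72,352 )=3168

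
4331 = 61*71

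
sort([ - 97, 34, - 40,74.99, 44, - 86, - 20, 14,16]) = [ - 97 , - 86, - 40,-20,  14,  16,  34,44,74.99 ] 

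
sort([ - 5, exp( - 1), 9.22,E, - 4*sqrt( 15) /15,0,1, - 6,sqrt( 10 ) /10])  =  [-6, - 5, - 4*sqrt( 15 ) /15,0, sqrt (10 ) /10, exp ( - 1 ), 1,E,9.22 ] 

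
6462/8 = 807 + 3/4 = 807.75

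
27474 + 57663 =85137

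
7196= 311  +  6885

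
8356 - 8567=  - 211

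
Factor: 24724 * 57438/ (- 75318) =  - 2^2 * 3^1 * 7^1*883^1*3191^1*12553^( - 1) =- 236682852/12553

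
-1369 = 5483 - 6852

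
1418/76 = 709/38 = 18.66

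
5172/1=5172 = 5172.00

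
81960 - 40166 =41794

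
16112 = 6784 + 9328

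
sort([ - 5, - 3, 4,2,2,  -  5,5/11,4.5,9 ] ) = [ - 5,-5, - 3, 5/11,2,2, 4,4.5,9 ]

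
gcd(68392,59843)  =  8549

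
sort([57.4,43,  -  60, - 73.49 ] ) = [ - 73.49, - 60, 43, 57.4] 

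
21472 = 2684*8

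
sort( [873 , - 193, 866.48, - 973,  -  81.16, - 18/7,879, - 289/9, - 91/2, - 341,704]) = [- 973 ,-341, - 193 , - 81.16, - 91/2,-289/9, - 18/7,704,866.48,873,879 ] 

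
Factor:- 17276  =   - 2^2*7^1*617^1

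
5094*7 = 35658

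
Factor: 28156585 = 5^1 * 5631317^1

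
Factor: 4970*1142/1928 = 1418935/482 = 2^( - 1 )*5^1*7^1 *71^1*241^( - 1 )*571^1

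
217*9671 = 2098607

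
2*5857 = 11714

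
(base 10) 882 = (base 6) 4030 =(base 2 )1101110010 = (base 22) 1I2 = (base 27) 15I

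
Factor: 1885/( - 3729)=-3^ (  -  1 )*5^1 * 11^(- 1 )*13^1*29^1*113^( - 1) 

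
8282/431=19 + 93/431 =19.22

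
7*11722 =82054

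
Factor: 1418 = 2^1  *709^1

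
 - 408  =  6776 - 7184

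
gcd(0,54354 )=54354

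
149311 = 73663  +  75648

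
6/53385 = 2/17795 = 0.00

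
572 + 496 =1068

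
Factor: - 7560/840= -3^2 = -9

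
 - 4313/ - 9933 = 4313/9933  =  0.43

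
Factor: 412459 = 23^1*79^1*227^1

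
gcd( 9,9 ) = 9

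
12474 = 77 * 162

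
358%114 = 16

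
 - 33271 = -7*4753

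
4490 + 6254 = 10744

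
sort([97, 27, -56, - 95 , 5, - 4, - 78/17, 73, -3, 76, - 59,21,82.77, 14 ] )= [ - 95 ,-59, - 56, -78/17, -4,-3,  5 , 14,  21, 27, 73,76,82.77,97]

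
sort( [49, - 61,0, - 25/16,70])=[ - 61, - 25/16,0, 49,70 ]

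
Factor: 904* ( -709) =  - 640936=- 2^3*113^1 * 709^1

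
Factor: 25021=131^1*191^1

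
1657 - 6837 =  - 5180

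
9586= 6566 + 3020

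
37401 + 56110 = 93511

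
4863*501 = 2436363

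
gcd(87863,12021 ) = 1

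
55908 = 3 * 18636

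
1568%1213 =355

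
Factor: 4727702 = 2^1*7^1*127^1* 2659^1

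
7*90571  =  633997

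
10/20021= 10/20021 = 0.00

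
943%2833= 943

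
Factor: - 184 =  - 2^3*23^1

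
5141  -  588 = 4553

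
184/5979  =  184/5979  =  0.03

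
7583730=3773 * 2010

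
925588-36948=888640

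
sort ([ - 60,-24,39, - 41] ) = [ - 60, - 41,- 24,39 ]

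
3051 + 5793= 8844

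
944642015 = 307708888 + 636933127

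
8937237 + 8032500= 16969737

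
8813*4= 35252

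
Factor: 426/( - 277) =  - 2^1*3^1 * 71^1*277^( - 1 ) 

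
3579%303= 246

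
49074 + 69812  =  118886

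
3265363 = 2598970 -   -  666393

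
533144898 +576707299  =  1109852197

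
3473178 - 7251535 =- 3778357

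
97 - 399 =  - 302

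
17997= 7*2571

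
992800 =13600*73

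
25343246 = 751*33746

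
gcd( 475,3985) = 5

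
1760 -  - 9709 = 11469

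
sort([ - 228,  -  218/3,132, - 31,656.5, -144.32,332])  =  [ - 228, - 144.32, - 218/3, - 31 , 132 , 332, 656.5]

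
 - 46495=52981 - 99476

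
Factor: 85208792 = 2^3*10651099^1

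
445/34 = 13+3/34 = 13.09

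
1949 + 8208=10157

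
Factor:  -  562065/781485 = -7^1*101^1*983^(- 1) = -707/983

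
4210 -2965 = 1245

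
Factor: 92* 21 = 2^2 * 3^1*7^1*23^1 = 1932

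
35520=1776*20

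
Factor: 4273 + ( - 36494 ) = - 32221 = -  7^1*4603^1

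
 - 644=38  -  682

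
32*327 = 10464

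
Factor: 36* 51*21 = 38556 = 2^2*3^4* 7^1*17^1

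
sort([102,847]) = [102,847] 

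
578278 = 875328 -297050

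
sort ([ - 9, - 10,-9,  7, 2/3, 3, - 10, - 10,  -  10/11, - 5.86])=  [-10, - 10,-10,- 9, - 9, - 5.86,-10/11 , 2/3,3,  7]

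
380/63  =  6+2/63 = 6.03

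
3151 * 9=28359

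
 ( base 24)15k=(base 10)716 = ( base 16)2CC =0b1011001100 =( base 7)2042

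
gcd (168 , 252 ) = 84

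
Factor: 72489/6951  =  7^( -1)*73^1 = 73/7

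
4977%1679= 1619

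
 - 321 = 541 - 862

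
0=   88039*0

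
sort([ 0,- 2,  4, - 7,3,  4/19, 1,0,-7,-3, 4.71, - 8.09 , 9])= [ -8.09,-7, - 7, - 3,  -  2,0, 0,  4/19,1, 3,4, 4.71,  9 ]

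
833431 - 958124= - 124693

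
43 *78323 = 3367889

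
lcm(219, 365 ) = 1095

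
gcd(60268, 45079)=61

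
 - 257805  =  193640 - 451445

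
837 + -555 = 282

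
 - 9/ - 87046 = 9/87046 = 0.00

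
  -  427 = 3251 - 3678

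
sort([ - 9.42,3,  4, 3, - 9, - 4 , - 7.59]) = [ - 9.42, - 9 , - 7.59 ,  -  4, 3,3,4 ] 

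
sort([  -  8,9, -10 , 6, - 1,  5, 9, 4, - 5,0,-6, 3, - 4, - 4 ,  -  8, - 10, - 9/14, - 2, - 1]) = [ - 10,-10, - 8, - 8,-6, -5, - 4, - 4,-2,- 1 , - 1, - 9/14,0, 3,4,5,6 , 9, 9]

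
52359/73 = 52359/73 = 717.25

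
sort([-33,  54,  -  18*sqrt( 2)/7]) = [ - 33 ,  -  18*sqrt(2)/7,54 ]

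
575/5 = 115 = 115.00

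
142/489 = 142/489 = 0.29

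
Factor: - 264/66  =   - 2^2 = - 4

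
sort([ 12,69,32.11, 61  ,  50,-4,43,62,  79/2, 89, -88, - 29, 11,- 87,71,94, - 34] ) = [ - 88,-87, - 34,-29, - 4,11,12, 32.11,79/2,43,50,61,62, 69,71,89,94]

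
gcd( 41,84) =1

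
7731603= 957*8079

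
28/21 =4/3= 1.33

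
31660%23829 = 7831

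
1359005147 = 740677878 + 618327269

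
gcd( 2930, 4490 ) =10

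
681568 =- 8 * (- 85196) 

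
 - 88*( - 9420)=828960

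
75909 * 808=61334472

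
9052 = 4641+4411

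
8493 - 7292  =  1201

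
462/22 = 21= 21.00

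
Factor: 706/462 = 353/231 = 3^( - 1) *7^ ( - 1)*11^(-1 )*353^1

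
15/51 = 5/17 =0.29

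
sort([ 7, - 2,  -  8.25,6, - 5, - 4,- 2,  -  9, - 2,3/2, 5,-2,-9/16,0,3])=[-9, - 8.25,- 5, - 4,  -  2,-2, - 2, -2, - 9/16,0,3/2,3,5,6,7 ] 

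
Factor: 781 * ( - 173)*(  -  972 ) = 131329836 =2^2 * 3^5*11^1*71^1 * 173^1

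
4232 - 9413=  -5181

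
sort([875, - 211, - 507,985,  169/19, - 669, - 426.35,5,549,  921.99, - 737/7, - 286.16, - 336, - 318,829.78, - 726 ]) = [ - 726,-669, - 507 , - 426.35, - 336, - 318,-286.16, - 211,-737/7, 5, 169/19,549,  829.78, 875, 921.99,  985 ] 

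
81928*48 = 3932544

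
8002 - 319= 7683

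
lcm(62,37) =2294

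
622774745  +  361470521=984245266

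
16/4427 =16/4427 = 0.00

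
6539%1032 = 347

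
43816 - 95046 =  -51230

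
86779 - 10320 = 76459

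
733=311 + 422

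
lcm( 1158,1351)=8106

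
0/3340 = 0 =0.00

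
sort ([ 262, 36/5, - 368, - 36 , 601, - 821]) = [  -  821, - 368, - 36,36/5, 262,601]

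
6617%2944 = 729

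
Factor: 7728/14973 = 2^4*31^(  -  1) = 16/31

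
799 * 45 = 35955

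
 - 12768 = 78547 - 91315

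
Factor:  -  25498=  - 2^1*11^1*19^1*61^1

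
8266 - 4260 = 4006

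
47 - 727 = -680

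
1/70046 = 1/70046 = 0.00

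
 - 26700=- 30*890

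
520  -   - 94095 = 94615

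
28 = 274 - 246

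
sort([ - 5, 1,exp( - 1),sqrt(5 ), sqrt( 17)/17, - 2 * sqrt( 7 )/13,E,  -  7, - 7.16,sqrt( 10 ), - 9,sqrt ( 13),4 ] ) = [ - 9, -7.16, - 7, - 5, -2*sqrt( 7 ) /13, sqrt( 17 ) /17,exp(-1 ),1,sqrt( 5), E,sqrt( 10),sqrt( 13),4]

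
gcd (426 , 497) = 71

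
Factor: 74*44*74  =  2^4*11^1*37^2 = 240944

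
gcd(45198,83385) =9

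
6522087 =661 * 9867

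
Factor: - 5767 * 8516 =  - 2^2*73^1*79^1*2129^1 = - 49111772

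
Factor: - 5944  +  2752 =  - 2^3*3^1*7^1 * 19^1 = - 3192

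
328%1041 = 328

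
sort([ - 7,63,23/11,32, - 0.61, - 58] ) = [ - 58,- 7, - 0.61 , 23/11,32,  63]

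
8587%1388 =259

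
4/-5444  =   - 1 + 1360/1361 = - 0.00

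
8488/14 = 606  +  2/7 = 606.29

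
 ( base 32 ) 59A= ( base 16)152a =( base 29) 6CO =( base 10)5418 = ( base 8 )12452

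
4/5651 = 4/5651=0.00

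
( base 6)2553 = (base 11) 537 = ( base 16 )285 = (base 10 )645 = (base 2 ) 1010000101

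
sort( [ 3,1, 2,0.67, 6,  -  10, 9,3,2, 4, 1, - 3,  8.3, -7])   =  [  -  10,- 7 , - 3,0.67, 1, 1, 2,2,3, 3, 4,6 , 8.3,9]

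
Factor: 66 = 2^1 * 3^1 * 11^1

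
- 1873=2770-4643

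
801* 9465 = 7581465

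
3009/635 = 4 + 469/635 = 4.74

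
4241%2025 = 191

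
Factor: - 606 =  - 2^1*3^1*101^1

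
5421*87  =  471627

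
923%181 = 18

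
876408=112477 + 763931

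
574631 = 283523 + 291108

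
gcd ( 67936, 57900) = 772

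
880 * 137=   120560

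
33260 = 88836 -55576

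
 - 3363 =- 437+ -2926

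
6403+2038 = 8441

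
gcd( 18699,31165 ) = 6233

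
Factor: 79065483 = 3^1 * 7^1*3765023^1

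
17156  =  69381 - 52225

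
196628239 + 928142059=1124770298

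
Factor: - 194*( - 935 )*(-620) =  - 2^3*5^2*11^1*17^1*31^1*97^1 = - 112461800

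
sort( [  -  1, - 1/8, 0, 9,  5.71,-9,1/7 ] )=[ - 9, - 1, - 1/8,0, 1/7, 5.71, 9]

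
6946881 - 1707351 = 5239530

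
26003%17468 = 8535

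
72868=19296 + 53572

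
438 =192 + 246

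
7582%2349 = 535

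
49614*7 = 347298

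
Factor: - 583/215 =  - 5^(-1)*11^1 * 43^(-1)* 53^1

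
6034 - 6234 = - 200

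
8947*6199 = 55462453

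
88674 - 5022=83652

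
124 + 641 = 765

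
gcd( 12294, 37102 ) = 2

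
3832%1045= 697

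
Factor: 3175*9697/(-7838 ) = - 30787975/7838 = - 2^( - 1)*5^2*127^1*3919^ ( - 1)*9697^1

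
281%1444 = 281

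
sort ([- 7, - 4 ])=[-7, - 4 ]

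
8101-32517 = -24416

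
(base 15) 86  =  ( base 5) 1001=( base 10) 126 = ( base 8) 176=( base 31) 42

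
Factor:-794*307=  - 2^1*307^1*397^1 = - 243758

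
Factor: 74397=3^1*24799^1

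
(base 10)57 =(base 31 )1q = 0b111001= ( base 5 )212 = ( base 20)2H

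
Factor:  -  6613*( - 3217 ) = 17^1*389^1*3217^1 = 21274021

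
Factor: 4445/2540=7/4 = 2^( - 2)*7^1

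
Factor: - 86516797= - 139^1*622423^1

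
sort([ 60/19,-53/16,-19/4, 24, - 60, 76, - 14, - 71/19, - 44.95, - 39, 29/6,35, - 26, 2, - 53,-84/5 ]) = [ - 60, - 53, - 44.95 , - 39, - 26, - 84/5,-14 , - 19/4, - 71/19, - 53/16, 2,60/19, 29/6, 24, 35,  76 ] 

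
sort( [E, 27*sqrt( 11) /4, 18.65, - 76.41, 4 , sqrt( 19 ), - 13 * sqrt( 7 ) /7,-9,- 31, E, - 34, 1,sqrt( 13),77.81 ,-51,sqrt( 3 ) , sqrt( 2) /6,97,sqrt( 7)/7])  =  [ - 76.41, - 51, - 34, - 31, - 9, - 13*sqrt(  7)/7, sqrt( 2)/6, sqrt(7)/7, 1,sqrt( 3),E , E , sqrt( 13), 4,  sqrt( 19), 18.65,27*sqrt( 11) /4, 77.81,97] 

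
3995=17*235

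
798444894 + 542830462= 1341275356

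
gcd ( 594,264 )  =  66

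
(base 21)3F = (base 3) 2220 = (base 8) 116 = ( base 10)78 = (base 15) 53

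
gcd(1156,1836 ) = 68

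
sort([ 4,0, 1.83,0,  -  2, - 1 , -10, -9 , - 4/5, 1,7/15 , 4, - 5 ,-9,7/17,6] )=[ - 10, - 9,-9 , - 5,- 2,  -  1, - 4/5, 0,0, 7/17, 7/15,1, 1.83,4 , 4, 6 ]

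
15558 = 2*7779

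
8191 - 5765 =2426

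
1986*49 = 97314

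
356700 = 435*820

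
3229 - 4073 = - 844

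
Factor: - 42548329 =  - 42548329^1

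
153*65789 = 10065717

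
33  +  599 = 632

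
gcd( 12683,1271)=1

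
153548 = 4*38387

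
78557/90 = 78557/90 = 872.86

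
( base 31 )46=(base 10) 130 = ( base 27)4M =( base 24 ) 5A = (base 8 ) 202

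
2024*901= 1823624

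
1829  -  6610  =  -4781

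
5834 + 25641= 31475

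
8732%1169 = 549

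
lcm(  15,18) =90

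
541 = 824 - 283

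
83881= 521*161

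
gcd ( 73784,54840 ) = 8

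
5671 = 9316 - 3645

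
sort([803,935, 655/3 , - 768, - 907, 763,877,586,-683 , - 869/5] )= [ - 907 ,-768, - 683, - 869/5 , 655/3 , 586,763,803,877, 935 ] 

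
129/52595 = 129/52595= 0.00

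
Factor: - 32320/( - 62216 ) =40/77 = 2^3*5^1*7^ ( - 1 )*11^( - 1)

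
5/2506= 5/2506 = 0.00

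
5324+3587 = 8911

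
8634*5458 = 47124372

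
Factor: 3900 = 2^2*3^1*5^2*13^1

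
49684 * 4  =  198736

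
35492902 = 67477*526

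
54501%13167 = 1833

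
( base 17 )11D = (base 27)bm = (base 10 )319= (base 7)634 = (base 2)100111111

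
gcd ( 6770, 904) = 2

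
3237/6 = 1079/2   =  539.50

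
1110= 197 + 913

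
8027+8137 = 16164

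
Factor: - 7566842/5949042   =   - 3783421/2974521 = - 3^(- 1)*11^( - 1)*23^ ( - 1 ) * 3919^( - 1)*3783421^1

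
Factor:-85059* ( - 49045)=4171718655 = 3^2*5^1*13^1 * 17^1 * 577^1*727^1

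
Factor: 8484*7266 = 61644744 = 2^3*3^2 * 7^2 * 101^1*173^1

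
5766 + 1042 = 6808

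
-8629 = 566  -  9195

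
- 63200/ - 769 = 82 + 142/769 = 82.18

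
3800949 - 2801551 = 999398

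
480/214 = 240/107=2.24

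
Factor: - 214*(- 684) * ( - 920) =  - 2^6*3^2*5^1*19^1 * 23^1*107^1 = - 134665920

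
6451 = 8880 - 2429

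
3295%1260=775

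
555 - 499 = 56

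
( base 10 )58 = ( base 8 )72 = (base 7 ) 112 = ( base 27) 24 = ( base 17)37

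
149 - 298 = -149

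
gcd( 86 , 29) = 1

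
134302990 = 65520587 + 68782403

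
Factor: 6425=5^2*257^1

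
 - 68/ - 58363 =68/58363 =0.00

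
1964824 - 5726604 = -3761780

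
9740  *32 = 311680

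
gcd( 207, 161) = 23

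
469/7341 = 469/7341 = 0.06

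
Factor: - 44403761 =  - 467^1 * 95083^1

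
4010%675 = 635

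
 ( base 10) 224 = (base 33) 6Q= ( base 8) 340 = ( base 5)1344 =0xE0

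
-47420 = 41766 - 89186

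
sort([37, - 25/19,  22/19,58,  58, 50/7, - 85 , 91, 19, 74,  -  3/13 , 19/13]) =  [ - 85, - 25/19, - 3/13, 22/19,  19/13, 50/7,19, 37, 58, 58, 74 , 91 ]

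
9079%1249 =336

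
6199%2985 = 229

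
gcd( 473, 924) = 11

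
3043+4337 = 7380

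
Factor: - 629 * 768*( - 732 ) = 353608704 = 2^10*3^2*17^1*37^1*61^1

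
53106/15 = 3540 + 2/5 = 3540.40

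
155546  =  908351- 752805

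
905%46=31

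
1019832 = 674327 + 345505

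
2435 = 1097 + 1338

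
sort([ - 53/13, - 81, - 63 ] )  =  [ - 81, - 63, - 53/13 ]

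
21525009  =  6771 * 3179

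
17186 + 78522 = 95708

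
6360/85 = 74 + 14/17=74.82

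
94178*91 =8570198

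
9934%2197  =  1146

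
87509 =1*87509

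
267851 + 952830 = 1220681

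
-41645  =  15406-57051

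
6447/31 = 207 + 30/31 = 207.97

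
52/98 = 26/49 = 0.53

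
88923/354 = 251+23/118 = 251.19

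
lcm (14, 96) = 672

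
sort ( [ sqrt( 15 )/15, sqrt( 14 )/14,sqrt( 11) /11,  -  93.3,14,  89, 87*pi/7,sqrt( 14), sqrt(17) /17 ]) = [  -  93.3,sqrt (17)/17, sqrt (15 )/15,sqrt( 14 ) /14,sqrt( 11)/11,sqrt(14), 14,87*pi/7,  89 ]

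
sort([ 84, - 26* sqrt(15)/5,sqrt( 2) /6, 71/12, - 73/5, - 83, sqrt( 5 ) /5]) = [ - 83, - 26*sqrt( 15 )/5 , - 73/5, sqrt( 2 ) /6,  sqrt(5) /5, 71/12,84]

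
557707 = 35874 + 521833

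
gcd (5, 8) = 1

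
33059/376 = 33059/376 = 87.92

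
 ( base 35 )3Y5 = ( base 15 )169a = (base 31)523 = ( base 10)4870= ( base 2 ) 1001100000110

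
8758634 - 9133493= - 374859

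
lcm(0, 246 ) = 0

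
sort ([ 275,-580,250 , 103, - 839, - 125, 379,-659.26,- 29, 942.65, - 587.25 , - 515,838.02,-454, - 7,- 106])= [ - 839,- 659.26, - 587.25,-580, - 515, - 454,  -  125,- 106 , - 29, - 7,103  ,  250, 275,379, 838.02, 942.65] 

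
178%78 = 22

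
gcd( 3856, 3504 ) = 16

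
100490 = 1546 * 65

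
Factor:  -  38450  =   - 2^1 * 5^2 * 769^1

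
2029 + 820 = 2849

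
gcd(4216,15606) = 34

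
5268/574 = 9 + 51/287 = 9.18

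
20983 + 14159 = 35142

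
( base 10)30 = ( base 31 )u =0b11110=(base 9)33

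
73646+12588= 86234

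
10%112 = 10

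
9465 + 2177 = 11642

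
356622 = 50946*7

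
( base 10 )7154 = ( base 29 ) 8ek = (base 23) dc1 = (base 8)15762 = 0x1bf2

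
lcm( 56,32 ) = 224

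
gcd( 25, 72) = 1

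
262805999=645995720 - 383189721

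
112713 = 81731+30982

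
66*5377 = 354882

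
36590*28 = 1024520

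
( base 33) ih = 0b1001100011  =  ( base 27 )MH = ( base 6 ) 2455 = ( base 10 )611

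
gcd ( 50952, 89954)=2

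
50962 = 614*83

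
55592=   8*6949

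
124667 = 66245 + 58422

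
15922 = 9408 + 6514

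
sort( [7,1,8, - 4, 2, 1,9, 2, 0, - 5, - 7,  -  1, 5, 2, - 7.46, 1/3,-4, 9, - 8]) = [ - 8,-7.46, -7,-5, - 4 , - 4, - 1,0,1/3  ,  1,  1, 2, 2,2,5,7, 8,9, 9]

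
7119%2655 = 1809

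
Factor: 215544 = 2^3*3^1*7^1*1283^1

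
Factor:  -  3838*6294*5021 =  - 2^2 * 3^1*19^1*101^1  *1049^1*5021^1=- 121289143812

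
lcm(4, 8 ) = 8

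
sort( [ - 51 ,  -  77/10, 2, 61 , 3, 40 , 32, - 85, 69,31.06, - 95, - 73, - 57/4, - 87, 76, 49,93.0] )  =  [ - 95, - 87, - 85,- 73,-51 , - 57/4, - 77/10, 2, 3 , 31.06, 32, 40,49,61,69, 76, 93.0 ] 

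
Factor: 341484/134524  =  33/13= 3^1 * 11^1 * 13^( - 1 ) 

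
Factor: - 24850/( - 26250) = 71/75 = 3^( - 1)*5^( - 2)* 71^1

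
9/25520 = 9/25520 = 0.00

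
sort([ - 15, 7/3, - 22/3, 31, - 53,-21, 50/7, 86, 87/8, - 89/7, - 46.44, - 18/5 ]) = [ - 53, - 46.44, - 21, - 15, - 89/7, - 22/3, - 18/5,7/3,50/7, 87/8, 31,86 ] 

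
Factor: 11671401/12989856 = 2^ ( -5)*7^1*11^( - 1 ) * 17^1*12301^( - 1)*32693^1 = 3890467/4329952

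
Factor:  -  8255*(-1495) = 12341225= 5^2 *13^2 * 23^1*127^1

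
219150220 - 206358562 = 12791658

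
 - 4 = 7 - 11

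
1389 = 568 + 821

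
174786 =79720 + 95066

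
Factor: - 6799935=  - 3^1*5^1*453329^1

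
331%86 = 73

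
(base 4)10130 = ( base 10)284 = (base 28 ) a4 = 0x11c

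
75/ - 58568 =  - 1 + 58493/58568 = - 0.00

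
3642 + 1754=5396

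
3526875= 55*64125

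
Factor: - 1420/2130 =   -  2/3 =-2^1*3^(-1 ) 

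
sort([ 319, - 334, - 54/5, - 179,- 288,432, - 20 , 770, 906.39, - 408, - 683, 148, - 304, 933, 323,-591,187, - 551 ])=[ - 683, - 591, -551, - 408, - 334, - 304, - 288, - 179, - 20, - 54/5, 148, 187,319,323, 432, 770,906.39  ,  933 ]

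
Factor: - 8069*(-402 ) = 2^1 *3^1*67^1 *8069^1 = 3243738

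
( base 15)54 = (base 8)117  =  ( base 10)79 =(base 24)37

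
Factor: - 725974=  - 2^1*362987^1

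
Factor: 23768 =2^3*2971^1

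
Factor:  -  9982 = -2^1* 7^1*23^1*31^1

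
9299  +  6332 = 15631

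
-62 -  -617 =555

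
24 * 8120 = 194880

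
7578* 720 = 5456160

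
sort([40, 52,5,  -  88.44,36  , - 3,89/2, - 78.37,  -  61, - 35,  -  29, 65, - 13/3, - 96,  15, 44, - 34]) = [  -  96,  -  88.44, - 78.37, - 61,  -  35,  -  34  , - 29,  -  13/3, - 3,  5, 15,36,40,44, 89/2, 52, 65] 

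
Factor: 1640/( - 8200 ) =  - 1/5 = - 5^(  -  1 )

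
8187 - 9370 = - 1183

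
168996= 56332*3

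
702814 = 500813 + 202001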